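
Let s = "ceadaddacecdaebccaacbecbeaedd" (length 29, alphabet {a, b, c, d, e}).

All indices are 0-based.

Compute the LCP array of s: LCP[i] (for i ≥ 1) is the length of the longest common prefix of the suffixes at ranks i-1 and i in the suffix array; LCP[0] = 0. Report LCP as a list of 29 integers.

sorted suffixes:
  #0 SA[0]=17  'aacbecbeaedd'
  #1 SA[1]=18  'acbecbeaedd'
  #2 SA[2]=7  'acecdaebccaacbecbeaedd'
  #3 SA[3]=2  'adaddacecdaebccaacbecbeaedd'
  #4 SA[4]=4  'addacecdaebccaacbecbeaedd'
  #5 SA[5]=12  'aebccaacbecbeaedd'
  #6 SA[6]=25  'aedd'
  #7 SA[7]=14  'bccaacbecbeaedd'
  #8 SA[8]=23  'beaedd'
  #9 SA[9]=20  'becbeaedd'
  #10 SA[10]=16  'caacbecbeaedd'
  #11 SA[11]=22  'cbeaedd'
  #12 SA[12]=19  'cbecbeaedd'
  #13 SA[13]=15  'ccaacbecbeaedd'
  #14 SA[14]=10  'cdaebccaacbecbeaedd'
  #15 SA[15]=0  'ceadaddacecdaebccaacbecbeaedd'
  #16 SA[16]=8  'cecdaebccaacbecbeaedd'
  #17 SA[17]=28  'd'
  #18 SA[18]=6  'dacecdaebccaacbecbeaedd'
  #19 SA[19]=3  'daddacecdaebccaacbecbeaedd'
  #20 SA[20]=11  'daebccaacbecbeaedd'
  #21 SA[21]=27  'dd'
  #22 SA[22]=5  'ddacecdaebccaacbecbeaedd'
  #23 SA[23]=1  'eadaddacecdaebccaacbecbeaedd'
  #24 SA[24]=24  'eaedd'
  #25 SA[25]=13  'ebccaacbecbeaedd'
  #26 SA[26]=21  'ecbeaedd'
  #27 SA[27]=9  'ecdaebccaacbecbeaedd'
  #28 SA[28]=26  'edd'

SA = [17, 18, 7, 2, 4, 12, 25, 14, 23, 20, 16, 22, 19, 15, 10, 0, 8, 28, 6, 3, 11, 27, 5, 1, 24, 13, 21, 9, 26]
[i] adj suffixes → lcp
  [1] 17/18 → 1 ('a')
  [2] 18/7 → 2 ('ac')
  [3] 7/2 → 1 ('a')
  [4] 2/4 → 2 ('ad')
  [5] 4/12 → 1 ('a')
  [6] 12/25 → 2 ('ae')
  [7] 25/14 → 0 ('')
  [8] 14/23 → 1 ('b')
  [9] 23/20 → 2 ('be')
  [10] 20/16 → 0 ('')
  [11] 16/22 → 1 ('c')
  [12] 22/19 → 3 ('cbe')
  [13] 19/15 → 1 ('c')
  [14] 15/10 → 1 ('c')
  [15] 10/0 → 1 ('c')
  [16] 0/8 → 2 ('ce')
  [17] 8/28 → 0 ('')
  [18] 28/6 → 1 ('d')
  [19] 6/3 → 2 ('da')
  [20] 3/11 → 2 ('da')
  [21] 11/27 → 1 ('d')
  [22] 27/5 → 2 ('dd')
  [23] 5/1 → 0 ('')
  [24] 1/24 → 2 ('ea')
  [25] 24/13 → 1 ('e')
  [26] 13/21 → 1 ('e')
  [27] 21/9 → 2 ('ec')
  [28] 9/26 → 1 ('e')

[0, 1, 2, 1, 2, 1, 2, 0, 1, 2, 0, 1, 3, 1, 1, 1, 2, 0, 1, 2, 2, 1, 2, 0, 2, 1, 1, 2, 1]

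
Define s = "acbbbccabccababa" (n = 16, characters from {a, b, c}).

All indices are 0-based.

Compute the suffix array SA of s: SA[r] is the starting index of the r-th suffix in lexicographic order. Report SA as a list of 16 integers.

rank | idx | suffix
   0 |  15 | a
   1 |  13 | aba
   2 |  11 | ababa
   3 |   7 | abccababa
   4 |   0 | acbbbccabccababa
   5 |  14 | ba
   6 |  12 | baba
   7 |   2 | bbbccabccababa
   8 |   3 | bbccabccababa
   9 |   8 | bccababa
  10 |   4 | bccabccababa
  11 |  10 | cababa
  12 |   6 | cabccababa
  13 |   1 | cbbbccabccababa
  14 |   9 | ccababa
  15 |   5 | ccabccababa

[15, 13, 11, 7, 0, 14, 12, 2, 3, 8, 4, 10, 6, 1, 9, 5]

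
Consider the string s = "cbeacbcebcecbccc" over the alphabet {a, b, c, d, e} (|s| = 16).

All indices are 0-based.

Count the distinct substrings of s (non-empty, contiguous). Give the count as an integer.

116

sorted suffixes:
  #0 SA[0]=3  'acbcebcecbccc'
  #1 SA[1]=12  'bccc'
  #2 SA[2]=5  'bcebcecbccc'
  #3 SA[3]=8  'bcecbccc'
  #4 SA[4]=1  'beacbcebcecbccc'
  #5 SA[5]=15  'c'
  #6 SA[6]=11  'cbccc'
  #7 SA[7]=4  'cbcebcecbccc'
  #8 SA[8]=0  'cbeacbcebcecbccc'
  #9 SA[9]=14  'cc'
  #10 SA[10]=13  'ccc'
  #11 SA[11]=6  'cebcecbccc'
  #12 SA[12]=9  'cecbccc'
  #13 SA[13]=2  'eacbcebcecbccc'
  #14 SA[14]=7  'ebcecbccc'
  #15 SA[15]=10  'ecbccc'

SA = [3, 12, 5, 8, 1, 15, 11, 4, 0, 14, 13, 6, 9, 2, 7, 10]
i: (SA[i-1],SA[i]) lcp shared
  1: (3,12) 0 ''
  2: (12,5) 2 'bc'
  3: (5,8) 3 'bce'
  4: (8,1) 1 'b'
  5: (1,15) 0 ''
  6: (15,11) 1 'c'
  7: (11,4) 3 'cbc'
  8: (4,0) 2 'cb'
  9: (0,14) 1 'c'
  10: (14,13) 2 'cc'
  11: (13,6) 1 'c'
  12: (6,9) 2 'ce'
  13: (9,2) 0 ''
  14: (2,7) 1 'e'
  15: (7,10) 1 'e'

n(n+1)/2 = 16·17/2 = 136
Σ LCP = 0 + 0 + 2 + 3 + 1 + 0 + 1 + 3 + 2 + 1 + 2 + 1 + 2 + 0 + 1 + 1 = 20
distinct = 136 − 20 = 116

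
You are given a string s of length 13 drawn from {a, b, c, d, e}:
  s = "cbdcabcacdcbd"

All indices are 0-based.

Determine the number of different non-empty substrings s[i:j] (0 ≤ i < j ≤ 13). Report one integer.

77

rank | idx | suffix
   0 |   4 | abcacdcbd
   1 |   7 | acdcbd
   2 |   5 | bcacdcbd
   3 |  11 | bd
   4 |   1 | bdcabcacdcbd
   5 |   3 | cabcacdcbd
   6 |   6 | cacdcbd
   7 |  10 | cbd
   8 |   0 | cbdcabcacdcbd
   9 |   8 | cdcbd
  10 |  12 | d
  11 |   2 | dcabcacdcbd
  12 |   9 | dcbd

SA = [4, 7, 5, 11, 1, 3, 6, 10, 0, 8, 12, 2, 9]
i: (SA[i-1],SA[i]) lcp shared
  1: (4,7) 1 'a'
  2: (7,5) 0 ''
  3: (5,11) 1 'b'
  4: (11,1) 2 'bd'
  5: (1,3) 0 ''
  6: (3,6) 2 'ca'
  7: (6,10) 1 'c'
  8: (10,0) 3 'cbd'
  9: (0,8) 1 'c'
  10: (8,12) 0 ''
  11: (12,2) 1 'd'
  12: (2,9) 2 'dc'

n(n+1)/2 = 13·14/2 = 91
Σ LCP = 0 + 1 + 0 + 1 + 2 + 0 + 2 + 1 + 3 + 1 + 0 + 1 + 2 = 14
distinct = 91 − 14 = 77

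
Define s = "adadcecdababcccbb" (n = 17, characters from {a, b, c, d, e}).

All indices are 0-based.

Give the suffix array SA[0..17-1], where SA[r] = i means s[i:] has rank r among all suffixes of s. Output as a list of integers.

rank→(start, suffix):
  0 → (8, 'ababcccbb')
  1 → (10, 'abcccbb')
  2 → (0, 'adadcecdababcccbb')
  3 → (2, 'adcecdababcccbb')
  4 → (16, 'b')
  5 → (9, 'babcccbb')
  6 → (15, 'bb')
  7 → (11, 'bcccbb')
  8 → (14, 'cbb')
  9 → (13, 'ccbb')
  10 → (12, 'cccbb')
  11 → (6, 'cdababcccbb')
  12 → (4, 'cecdababcccbb')
  13 → (7, 'dababcccbb')
  14 → (1, 'dadcecdababcccbb')
  15 → (3, 'dcecdababcccbb')
  16 → (5, 'ecdababcccbb')

[8, 10, 0, 2, 16, 9, 15, 11, 14, 13, 12, 6, 4, 7, 1, 3, 5]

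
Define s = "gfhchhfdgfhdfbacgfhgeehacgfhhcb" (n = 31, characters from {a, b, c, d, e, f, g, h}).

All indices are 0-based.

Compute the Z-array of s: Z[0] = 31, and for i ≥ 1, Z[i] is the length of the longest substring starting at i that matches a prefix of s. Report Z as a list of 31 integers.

Z[0]=31
i=1: i≥r, start 0; Z[1]=0
i=2: i≥r, start 0; Z[2]=0
i=3: i≥r, start 0; Z[3]=0
i=4: i≥r, start 0; Z[4]=0
i=5: i≥r, start 0; Z[5]=0
i=6: i≥r, start 0; Z[6]=0
i=7: i≥r, start 0; Z[7]=0
i=8: i≥r, start 0; Z[8]=3 extend→box=[8,11)
i=9: min(r-i=2, Z[1]=0)=0; Z[9]=0
i=10: min(r-i=1, Z[2]=0)=0; Z[10]=0
i=11: i≥r, start 0; Z[11]=0
i=12: i≥r, start 0; Z[12]=0
i=13: i≥r, start 0; Z[13]=0
i=14: i≥r, start 0; Z[14]=0
i=15: i≥r, start 0; Z[15]=0
i=16: i≥r, start 0; Z[16]=3 extend→box=[16,19)
i=17: min(r-i=2, Z[1]=0)=0; Z[17]=0
i=18: min(r-i=1, Z[2]=0)=0; Z[18]=0
i=19: i≥r, start 0; Z[19]=1 extend→box=[19,20)
i=20: i≥r, start 0; Z[20]=0
i=21: i≥r, start 0; Z[21]=0
i=22: i≥r, start 0; Z[22]=0
i=23: i≥r, start 0; Z[23]=0
i=24: i≥r, start 0; Z[24]=0
i=25: i≥r, start 0; Z[25]=3 extend→box=[25,28)
i=26: min(r-i=2, Z[1]=0)=0; Z[26]=0
i=27: min(r-i=1, Z[2]=0)=0; Z[27]=0
i=28: i≥r, start 0; Z[28]=0
i=29: i≥r, start 0; Z[29]=0
i=30: i≥r, start 0; Z[30]=0

[31, 0, 0, 0, 0, 0, 0, 0, 3, 0, 0, 0, 0, 0, 0, 0, 3, 0, 0, 1, 0, 0, 0, 0, 0, 3, 0, 0, 0, 0, 0]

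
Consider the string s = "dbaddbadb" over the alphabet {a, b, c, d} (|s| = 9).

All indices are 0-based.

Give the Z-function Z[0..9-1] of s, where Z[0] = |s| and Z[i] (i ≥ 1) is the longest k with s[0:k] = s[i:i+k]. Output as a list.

Z[0]=9
i=1: outside box; Z[1]=0
i=2: outside box; Z[2]=0
i=3: outside box; Z[3]=1 scan→box=[3,4)
i=4: outside box; Z[4]=4 scan→box=[4,8)
i=5: min(r-i=3, Z[1]=0)=0; Z[5]=0
i=6: min(r-i=2, Z[2]=0)=0; Z[6]=0
i=7: min(r-i=1, Z[3]=1)=1; Z[7]=2 scan→box=[7,9)
i=8: min(r-i=1, Z[1]=0)=0; Z[8]=0

[9, 0, 0, 1, 4, 0, 0, 2, 0]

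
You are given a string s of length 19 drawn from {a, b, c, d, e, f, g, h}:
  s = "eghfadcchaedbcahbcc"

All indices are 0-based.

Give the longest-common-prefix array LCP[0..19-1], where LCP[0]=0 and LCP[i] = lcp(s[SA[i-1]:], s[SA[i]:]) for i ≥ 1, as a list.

rank→(start, suffix):
  0 → (4, 'adcchaedbcahbcc')
  1 → (9, 'aedbcahbcc')
  2 → (14, 'ahbcc')
  3 → (12, 'bcahbcc')
  4 → (16, 'bcc')
  5 → (18, 'c')
  6 → (13, 'cahbcc')
  7 → (17, 'cc')
  8 → (6, 'cchaedbcahbcc')
  9 → (7, 'chaedbcahbcc')
  10 → (11, 'dbcahbcc')
  11 → (5, 'dcchaedbcahbcc')
  12 → (10, 'edbcahbcc')
  13 → (0, 'eghfadcchaedbcahbcc')
  14 → (3, 'fadcchaedbcahbcc')
  15 → (1, 'ghfadcchaedbcahbcc')
  16 → (8, 'haedbcahbcc')
  17 → (15, 'hbcc')
  18 → (2, 'hfadcchaedbcahbcc')

SA = [4, 9, 14, 12, 16, 18, 13, 17, 6, 7, 11, 5, 10, 0, 3, 1, 8, 15, 2]
i: (SA[i-1],SA[i]) lcp shared
  1: (4,9) 1 'a'
  2: (9,14) 1 'a'
  3: (14,12) 0 ''
  4: (12,16) 2 'bc'
  5: (16,18) 0 ''
  6: (18,13) 1 'c'
  7: (13,17) 1 'c'
  8: (17,6) 2 'cc'
  9: (6,7) 1 'c'
  10: (7,11) 0 ''
  11: (11,5) 1 'd'
  12: (5,10) 0 ''
  13: (10,0) 1 'e'
  14: (0,3) 0 ''
  15: (3,1) 0 ''
  16: (1,8) 0 ''
  17: (8,15) 1 'h'
  18: (15,2) 1 'h'

[0, 1, 1, 0, 2, 0, 1, 1, 2, 1, 0, 1, 0, 1, 0, 0, 0, 1, 1]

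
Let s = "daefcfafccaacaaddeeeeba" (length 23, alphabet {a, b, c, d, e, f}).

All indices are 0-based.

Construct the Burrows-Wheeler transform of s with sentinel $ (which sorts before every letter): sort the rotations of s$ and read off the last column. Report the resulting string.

rank  rotation                  last
    0  $daefcfafccaacaaddeeeeba  a
    1  a$daefcfafccaacaaddeeeeb  b
    2  aacaaddeeeeba$daefcfafcc  c
    3  aaddeeeeba$daefcfafccaac  c
    4  acaaddeeeeba$daefcfafcca  a
    5  addeeeeba$daefcfafccaaca  a
    6  aefcfafccaacaaddeeeeba$d  d
    7  afccaacaaddeeeeba$daefcf  f
    8  ba$daefcfafccaacaaddeeee  e
    9  caacaaddeeeeba$daefcfafc  c
   10  caaddeeeeba$daefcfafccaa  a
   11  ccaacaaddeeeeba$daefcfaf  f
   12  cfafccaacaaddeeeeba$daef  f
   13  daefcfafccaacaaddeeeeba$  $
   14  ddeeeeba$daefcfafccaacaa  a
   15  deeeeba$daefcfafccaacaad  d
   16  eba$daefcfafccaacaaddeee  e
   17  eeba$daefcfafccaacaaddee  e
   18  eeeba$daefcfafccaacaadde  e
   19  eeeeba$daefcfafccaacaadd  d
   20  efcfafccaacaaddeeeeba$da  a
   21  fafccaacaaddeeeeba$daefc  c
   22  fccaacaaddeeeeba$daefcfa  a
   23  fcfafccaacaaddeeeeba$dae  e

abccaadfecaff$adeeedacae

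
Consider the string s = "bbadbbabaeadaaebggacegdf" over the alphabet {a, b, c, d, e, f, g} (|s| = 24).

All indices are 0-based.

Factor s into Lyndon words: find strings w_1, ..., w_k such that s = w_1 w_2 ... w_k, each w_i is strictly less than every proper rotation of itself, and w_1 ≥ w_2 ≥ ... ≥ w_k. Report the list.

emit factor 1: 'b' (i=0, period=1)
emit factor 2: 'b' (i=1, period=1)
emit factor 3: 'adbb' (i=2, period=4)
emit factor 4: 'abaead' (i=6, period=6)
emit factor 5: 'aaebggacegdf' (i=12, period=12)

["b", "b", "adbb", "abaead", "aaebggacegdf"]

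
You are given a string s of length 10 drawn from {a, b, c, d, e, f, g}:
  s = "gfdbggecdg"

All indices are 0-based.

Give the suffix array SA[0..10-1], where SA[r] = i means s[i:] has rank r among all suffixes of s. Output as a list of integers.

[3, 7, 2, 8, 6, 1, 9, 5, 0, 4]

rank→(start, suffix):
  0 → (3, 'bggecdg')
  1 → (7, 'cdg')
  2 → (2, 'dbggecdg')
  3 → (8, 'dg')
  4 → (6, 'ecdg')
  5 → (1, 'fdbggecdg')
  6 → (9, 'g')
  7 → (5, 'gecdg')
  8 → (0, 'gfdbggecdg')
  9 → (4, 'ggecdg')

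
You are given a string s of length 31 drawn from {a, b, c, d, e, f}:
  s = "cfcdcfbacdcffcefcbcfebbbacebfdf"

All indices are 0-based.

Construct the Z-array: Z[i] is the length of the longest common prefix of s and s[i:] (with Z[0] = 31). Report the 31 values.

Z[0]=31
i=1: fresh scan; Z[1]=0
i=2: fresh scan; Z[2]=1 extend→box=[2,3)
i=3: fresh scan; Z[3]=0
i=4: fresh scan; Z[4]=2 extend→box=[4,6)
i=5: min(r-i=1, Z[1]=0)=0; Z[5]=0
i=6: fresh scan; Z[6]=0
i=7: fresh scan; Z[7]=0
i=8: fresh scan; Z[8]=1 extend→box=[8,9)
i=9: fresh scan; Z[9]=0
i=10: fresh scan; Z[10]=2 extend→box=[10,12)
i=11: min(r-i=1, Z[1]=0)=0; Z[11]=0
i=12: fresh scan; Z[12]=0
i=13: fresh scan; Z[13]=1 extend→box=[13,14)
i=14: fresh scan; Z[14]=0
i=15: fresh scan; Z[15]=0
i=16: fresh scan; Z[16]=1 extend→box=[16,17)
i=17: fresh scan; Z[17]=0
i=18: fresh scan; Z[18]=2 extend→box=[18,20)
i=19: min(r-i=1, Z[1]=0)=0; Z[19]=0
i=20: fresh scan; Z[20]=0
i=21: fresh scan; Z[21]=0
i=22: fresh scan; Z[22]=0
i=23: fresh scan; Z[23]=0
i=24: fresh scan; Z[24]=0
i=25: fresh scan; Z[25]=1 extend→box=[25,26)
i=26: fresh scan; Z[26]=0
i=27: fresh scan; Z[27]=0
i=28: fresh scan; Z[28]=0
i=29: fresh scan; Z[29]=0
i=30: fresh scan; Z[30]=0

[31, 0, 1, 0, 2, 0, 0, 0, 1, 0, 2, 0, 0, 1, 0, 0, 1, 0, 2, 0, 0, 0, 0, 0, 0, 1, 0, 0, 0, 0, 0]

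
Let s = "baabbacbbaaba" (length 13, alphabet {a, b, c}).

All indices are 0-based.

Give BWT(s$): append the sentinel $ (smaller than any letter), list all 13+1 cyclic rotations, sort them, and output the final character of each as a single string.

rank  rotation        last
    0  $baabbacbbaaba  a
    1  a$baabbacbbaab  b
    2  aaba$baabbacbb  b
    3  aabbacbbaaba$b  b
    4  aba$baabbacbba  a
    5  abbacbbaaba$ba  a
    6  acbbaaba$baabb  b
    7  ba$baabbacbbaa  a
    8  baaba$baabbacb  b
    9  baabbacbbaaba$  $
   10  bacbbaaba$baab  b
   11  bbaaba$baabbac  c
   12  bbacbbaaba$baa  a
   13  cbbaaba$baabba  a

abbbaabab$bcaa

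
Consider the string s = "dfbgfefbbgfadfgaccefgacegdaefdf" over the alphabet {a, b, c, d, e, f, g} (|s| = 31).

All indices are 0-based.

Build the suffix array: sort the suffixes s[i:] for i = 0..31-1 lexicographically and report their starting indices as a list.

rank→(start, suffix):
  0 → (15, 'accefgacegdaefdf')
  1 → (21, 'acegdaefdf')
  2 → (11, 'adfgaccefgacegdaefdf')
  3 → (26, 'aefdf')
  4 → (7, 'bbgfadfgaccefgacegdaefdf')
  5 → (8, 'bgfadfgaccefgacegdaefdf')
  6 → (2, 'bgfefbbgfadfgaccefgacegdaefdf')
  7 → (16, 'ccefgacegdaefdf')
  8 → (17, 'cefgacegdaefdf')
  9 → (22, 'cegdaefdf')
  10 → (25, 'daefdf')
  11 → (29, 'df')
  12 → (0, 'dfbgfefbbgfadfgaccefgacegdaefdf')
  13 → (12, 'dfgaccefgacegdaefdf')
  14 → (5, 'efbbgfadfgaccefgacegdaefdf')
  15 → (27, 'efdf')
  16 → (18, 'efgacegdaefdf')
  17 → (23, 'egdaefdf')
  18 → (30, 'f')
  19 → (10, 'fadfgaccefgacegdaefdf')
  20 → (6, 'fbbgfadfgaccefgacegdaefdf')
  21 → (1, 'fbgfefbbgfadfgaccefgacegdaefdf')
  22 → (28, 'fdf')
  23 → (4, 'fefbbgfadfgaccefgacegdaefdf')
  24 → (13, 'fgaccefgacegdaefdf')
  25 → (19, 'fgacegdaefdf')
  26 → (14, 'gaccefgacegdaefdf')
  27 → (20, 'gacegdaefdf')
  28 → (24, 'gdaefdf')
  29 → (9, 'gfadfgaccefgacegdaefdf')
  30 → (3, 'gfefbbgfadfgaccefgacegdaefdf')

[15, 21, 11, 26, 7, 8, 2, 16, 17, 22, 25, 29, 0, 12, 5, 27, 18, 23, 30, 10, 6, 1, 28, 4, 13, 19, 14, 20, 24, 9, 3]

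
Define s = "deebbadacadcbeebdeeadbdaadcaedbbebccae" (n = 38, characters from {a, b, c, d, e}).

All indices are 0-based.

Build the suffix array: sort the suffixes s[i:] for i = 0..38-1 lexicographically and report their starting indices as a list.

[23, 7, 5, 19, 24, 9, 36, 27, 4, 3, 30, 33, 21, 15, 31, 12, 8, 35, 26, 11, 34, 22, 6, 29, 20, 25, 10, 16, 0, 37, 18, 2, 32, 14, 28, 17, 1, 13]

sorted suffixes:
  #0 SA[0]=23  'aadcaedbbebccae'
  #1 SA[1]=7  'acadcbeebdeeadbdaadcaedbbebccae'
  #2 SA[2]=5  'adacadcbeebdeeadbdaadcaedbbebccae'
  #3 SA[3]=19  'adbdaadcaedbbebccae'
  #4 SA[4]=24  'adcaedbbebccae'
  #5 SA[5]=9  'adcbeebdeeadbdaadcaedbbebccae'
  #6 SA[6]=36  'ae'
  #7 SA[7]=27  'aedbbebccae'
  #8 SA[8]=4  'badacadcbeebdeeadbdaadcaedbbebccae'
  #9 SA[9]=3  'bbadacadcbeebdeeadbdaadcaedbbebccae'
  #10 SA[10]=30  'bbebccae'
  #11 SA[11]=33  'bccae'
  #12 SA[12]=21  'bdaadcaedbbebccae'
  #13 SA[13]=15  'bdeeadbdaadcaedbbebccae'
  #14 SA[14]=31  'bebccae'
  #15 SA[15]=12  'beebdeeadbdaadcaedbbebccae'
  #16 SA[16]=8  'cadcbeebdeeadbdaadcaedbbebccae'
  #17 SA[17]=35  'cae'
  #18 SA[18]=26  'caedbbebccae'
  #19 SA[19]=11  'cbeebdeeadbdaadcaedbbebccae'
  #20 SA[20]=34  'ccae'
  #21 SA[21]=22  'daadcaedbbebccae'
  #22 SA[22]=6  'dacadcbeebdeeadbdaadcaedbbebccae'
  #23 SA[23]=29  'dbbebccae'
  #24 SA[24]=20  'dbdaadcaedbbebccae'
  #25 SA[25]=25  'dcaedbbebccae'
  #26 SA[26]=10  'dcbeebdeeadbdaadcaedbbebccae'
  #27 SA[27]=16  'deeadbdaadcaedbbebccae'
  #28 SA[28]=0  'deebbadacadcbeebdeeadbdaadcaedbbebccae'
  #29 SA[29]=37  'e'
  #30 SA[30]=18  'eadbdaadcaedbbebccae'
  #31 SA[31]=2  'ebbadacadcbeebdeeadbdaadcaedbbebccae'
  #32 SA[32]=32  'ebccae'
  #33 SA[33]=14  'ebdeeadbdaadcaedbbebccae'
  #34 SA[34]=28  'edbbebccae'
  #35 SA[35]=17  'eeadbdaadcaedbbebccae'
  #36 SA[36]=1  'eebbadacadcbeebdeeadbdaadcaedbbebccae'
  #37 SA[37]=13  'eebdeeadbdaadcaedbbebccae'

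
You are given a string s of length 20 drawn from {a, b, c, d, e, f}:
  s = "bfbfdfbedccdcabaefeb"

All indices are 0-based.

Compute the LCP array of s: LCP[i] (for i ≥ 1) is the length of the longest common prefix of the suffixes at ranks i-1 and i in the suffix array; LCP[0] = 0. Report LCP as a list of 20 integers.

rank→(start, suffix):
  0 → (13, 'abaefeb')
  1 → (15, 'aefeb')
  2 → (19, 'b')
  3 → (14, 'baefeb')
  4 → (6, 'bedccdcabaefeb')
  5 → (0, 'bfbfdfbedccdcabaefeb')
  6 → (2, 'bfdfbedccdcabaefeb')
  7 → (12, 'cabaefeb')
  8 → (9, 'ccdcabaefeb')
  9 → (10, 'cdcabaefeb')
  10 → (11, 'dcabaefeb')
  11 → (8, 'dccdcabaefeb')
  12 → (4, 'dfbedccdcabaefeb')
  13 → (18, 'eb')
  14 → (7, 'edccdcabaefeb')
  15 → (16, 'efeb')
  16 → (5, 'fbedccdcabaefeb')
  17 → (1, 'fbfdfbedccdcabaefeb')
  18 → (3, 'fdfbedccdcabaefeb')
  19 → (17, 'feb')

SA = [13, 15, 19, 14, 6, 0, 2, 12, 9, 10, 11, 8, 4, 18, 7, 16, 5, 1, 3, 17]
rank  pair      lcp
   1  s[13:],s[15:]  1  'a'
   2  s[15:],s[19:]  0  ''
   3  s[19:],s[14:]  1  'b'
   4  s[14:],s[6:]  1  'b'
   5  s[6:],s[0:]  1  'b'
   6  s[0:],s[2:]  2  'bf'
   7  s[2:],s[12:]  0  ''
   8  s[12:],s[9:]  1  'c'
   9  s[9:],s[10:]  1  'c'
  10  s[10:],s[11:]  0  ''
  11  s[11:],s[8:]  2  'dc'
  12  s[8:],s[4:]  1  'd'
  13  s[4:],s[18:]  0  ''
  14  s[18:],s[7:]  1  'e'
  15  s[7:],s[16:]  1  'e'
  16  s[16:],s[5:]  0  ''
  17  s[5:],s[1:]  2  'fb'
  18  s[1:],s[3:]  1  'f'
  19  s[3:],s[17:]  1  'f'

[0, 1, 0, 1, 1, 1, 2, 0, 1, 1, 0, 2, 1, 0, 1, 1, 0, 2, 1, 1]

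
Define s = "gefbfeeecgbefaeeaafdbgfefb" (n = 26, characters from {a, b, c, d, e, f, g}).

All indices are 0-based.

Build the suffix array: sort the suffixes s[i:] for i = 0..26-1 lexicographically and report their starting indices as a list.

rank→(start, suffix):
  0 → (16, 'aafdbgfefb')
  1 → (13, 'aeeaafdbgfefb')
  2 → (17, 'afdbgfefb')
  3 → (25, 'b')
  4 → (10, 'befaeeaafdbgfefb')
  5 → (3, 'bfeeecgbefaeeaafdbgfefb')
  6 → (20, 'bgfefb')
  7 → (8, 'cgbefaeeaafdbgfefb')
  8 → (19, 'dbgfefb')
  9 → (15, 'eaafdbgfefb')
  10 → (7, 'ecgbefaeeaafdbgfefb')
  11 → (14, 'eeaafdbgfefb')
  12 → (6, 'eecgbefaeeaafdbgfefb')
  13 → (5, 'eeecgbefaeeaafdbgfefb')
  14 → (11, 'efaeeaafdbgfefb')
  15 → (23, 'efb')
  16 → (1, 'efbfeeecgbefaeeaafdbgfefb')
  17 → (12, 'faeeaafdbgfefb')
  18 → (24, 'fb')
  19 → (2, 'fbfeeecgbefaeeaafdbgfefb')
  20 → (18, 'fdbgfefb')
  21 → (4, 'feeecgbefaeeaafdbgfefb')
  22 → (22, 'fefb')
  23 → (9, 'gbefaeeaafdbgfefb')
  24 → (0, 'gefbfeeecgbefaeeaafdbgfefb')
  25 → (21, 'gfefb')

[16, 13, 17, 25, 10, 3, 20, 8, 19, 15, 7, 14, 6, 5, 11, 23, 1, 12, 24, 2, 18, 4, 22, 9, 0, 21]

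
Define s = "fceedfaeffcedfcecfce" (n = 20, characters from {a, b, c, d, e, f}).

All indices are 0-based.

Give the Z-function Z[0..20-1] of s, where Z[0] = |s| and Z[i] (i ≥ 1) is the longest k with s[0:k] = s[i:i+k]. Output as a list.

[20, 0, 0, 0, 0, 1, 0, 0, 1, 3, 0, 0, 0, 3, 0, 0, 0, 3, 0, 0]

Z[0]=20
i=1: i≥r, start 0; Z[1]=0
i=2: i≥r, start 0; Z[2]=0
i=3: i≥r, start 0; Z[3]=0
i=4: i≥r, start 0; Z[4]=0
i=5: i≥r, start 0; Z[5]=1 extend→box=[5,6)
i=6: i≥r, start 0; Z[6]=0
i=7: i≥r, start 0; Z[7]=0
i=8: i≥r, start 0; Z[8]=1 extend→box=[8,9)
i=9: i≥r, start 0; Z[9]=3 extend→box=[9,12)
i=10: min(r-i=2, Z[1]=0)=0; Z[10]=0
i=11: min(r-i=1, Z[2]=0)=0; Z[11]=0
i=12: i≥r, start 0; Z[12]=0
i=13: i≥r, start 0; Z[13]=3 extend→box=[13,16)
i=14: min(r-i=2, Z[1]=0)=0; Z[14]=0
i=15: min(r-i=1, Z[2]=0)=0; Z[15]=0
i=16: i≥r, start 0; Z[16]=0
i=17: i≥r, start 0; Z[17]=3 extend→box=[17,20)
i=18: min(r-i=2, Z[1]=0)=0; Z[18]=0
i=19: min(r-i=1, Z[2]=0)=0; Z[19]=0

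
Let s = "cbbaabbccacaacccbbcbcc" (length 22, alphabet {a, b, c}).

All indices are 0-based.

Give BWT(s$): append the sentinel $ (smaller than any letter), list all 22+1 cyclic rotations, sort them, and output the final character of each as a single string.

cbcacabccabcbcac$cbbbca

rank  rotation                 last
    0  $cbbaabbccacaacccbbcbcc  c
    1  aabbccacaacccbbcbcc$cbb  b
    2  aacccbbcbcc$cbbaabbccac  c
    3  abbccacaacccbbcbcc$cbba  a
    4  acaacccbbcbcc$cbbaabbcc  c
    5  acccbbcbcc$cbbaabbccaca  a
    6  baabbccacaacccbbcbcc$cb  b
    7  bbaabbccacaacccbbcbcc$c  c
    8  bbcbcc$cbbaabbccacaaccc  c
    9  bbccacaacccbbcbcc$cbbaa  a
   10  bcbcc$cbbaabbccacaacccb  b
   11  bcc$cbbaabbccacaacccbbc  c
   12  bccacaacccbbcbcc$cbbaab  b
   13  c$cbbaabbccacaacccbbcbc  c
   14  caacccbbcbcc$cbbaabbcca  a
   15  cacaacccbbcbcc$cbbaabbc  c
   16  cbbaabbccacaacccbbcbcc$  $
   17  cbbcbcc$cbbaabbccacaacc  c
   18  cbcc$cbbaabbccacaacccbb  b
   19  cc$cbbaabbccacaacccbbcb  b
   20  ccacaacccbbcbcc$cbbaabb  b
   21  ccbbcbcc$cbbaabbccacaac  c
   22  cccbbcbcc$cbbaabbccacaa  a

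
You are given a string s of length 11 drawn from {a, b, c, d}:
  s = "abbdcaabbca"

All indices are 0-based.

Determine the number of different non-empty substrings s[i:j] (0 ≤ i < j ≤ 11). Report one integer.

sorted suffixes:
  #0 SA[0]=10  'a'
  #1 SA[1]=5  'aabbca'
  #2 SA[2]=6  'abbca'
  #3 SA[3]=0  'abbdcaabbca'
  #4 SA[4]=7  'bbca'
  #5 SA[5]=1  'bbdcaabbca'
  #6 SA[6]=8  'bca'
  #7 SA[7]=2  'bdcaabbca'
  #8 SA[8]=9  'ca'
  #9 SA[9]=4  'caabbca'
  #10 SA[10]=3  'dcaabbca'

SA = [10, 5, 6, 0, 7, 1, 8, 2, 9, 4, 3]
i: (SA[i-1],SA[i]) lcp shared
  1: (10,5) 1 'a'
  2: (5,6) 1 'a'
  3: (6,0) 3 'abb'
  4: (0,7) 0 ''
  5: (7,1) 2 'bb'
  6: (1,8) 1 'b'
  7: (8,2) 1 'b'
  8: (2,9) 0 ''
  9: (9,4) 2 'ca'
  10: (4,3) 0 ''

n(n+1)/2 = 11·12/2 = 66
Σ LCP = 0 + 1 + 1 + 3 + 0 + 2 + 1 + 1 + 0 + 2 + 0 = 11
distinct = 66 − 11 = 55

55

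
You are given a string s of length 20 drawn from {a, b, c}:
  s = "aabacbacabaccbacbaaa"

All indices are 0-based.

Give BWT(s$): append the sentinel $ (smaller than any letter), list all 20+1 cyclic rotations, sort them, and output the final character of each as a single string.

aaab$acbbbbcccaaaaaca

rank  rotation               last
    0  $aabacbacabaccbacbaaa  a
    1  a$aabacbacabaccbacbaa  a
    2  aa$aabacbacabaccbacba  a
    3  aaa$aabacbacabaccbacb  b
    4  aabacbacabaccbacbaaa$  $
    5  abacbacabaccbacbaaa$a  a
    6  abaccbacbaaa$aabacbac  c
    7  acabaccbacbaaa$aabacb  b
    8  acbaaa$aabacbacabaccb  b
    9  acbacabaccbacbaaa$aab  b
   10  accbacbaaa$aabacbacab  b
   11  baaa$aabacbacabaccbac  c
   12  bacabaccbacbaaa$aabac  c
   13  bacbaaa$aabacbacabacc  c
   14  bacbacabaccbacbaaa$aa  a
   15  baccbacbaaa$aabacbaca  a
   16  cabaccbacbaaa$aabacba  a
   17  cbaaa$aabacbacabaccba  a
   18  cbacabaccbacbaaa$aaba  a
   19  cbacbaaa$aabacbacabac  c
   20  ccbacbaaa$aabacbacaba  a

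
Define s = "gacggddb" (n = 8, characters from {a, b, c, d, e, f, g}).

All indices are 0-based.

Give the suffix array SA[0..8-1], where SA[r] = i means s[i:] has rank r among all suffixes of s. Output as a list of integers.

[1, 7, 2, 6, 5, 0, 4, 3]

sorted suffixes:
  #0 SA[0]=1  'acggddb'
  #1 SA[1]=7  'b'
  #2 SA[2]=2  'cggddb'
  #3 SA[3]=6  'db'
  #4 SA[4]=5  'ddb'
  #5 SA[5]=0  'gacggddb'
  #6 SA[6]=4  'gddb'
  #7 SA[7]=3  'ggddb'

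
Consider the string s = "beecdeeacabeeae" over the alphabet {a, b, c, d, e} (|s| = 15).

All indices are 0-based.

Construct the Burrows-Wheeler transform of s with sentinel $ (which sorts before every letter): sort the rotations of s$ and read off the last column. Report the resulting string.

eceea$aecaeeedbb

rank  rotation          last
    0  $beecdeeacabeeae  e
    1  abeeae$beecdeeac  c
    2  acabeeae$beecdee  e
    3  ae$beecdeeacabee  e
    4  beeae$beecdeeaca  a
    5  beecdeeacabeeae$  $
    6  cabeeae$beecdeea  a
    7  cdeeacabeeae$bee  e
    8  deeacabeeae$beec  c
    9  e$beecdeeacabeea  a
   10  eacabeeae$beecde  e
   11  eae$beecdeeacabe  e
   12  ecdeeacabeeae$be  e
   13  eeacabeeae$beecd  d
   14  eeae$beecdeeacab  b
   15  eecdeeacabeeae$b  b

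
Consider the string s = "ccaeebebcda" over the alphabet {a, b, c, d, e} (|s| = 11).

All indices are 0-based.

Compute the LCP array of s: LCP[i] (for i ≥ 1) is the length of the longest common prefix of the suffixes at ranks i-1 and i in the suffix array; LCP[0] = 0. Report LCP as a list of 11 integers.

rank→(start, suffix):
  0 → (10, 'a')
  1 → (2, 'aeebebcda')
  2 → (7, 'bcda')
  3 → (5, 'bebcda')
  4 → (1, 'caeebebcda')
  5 → (0, 'ccaeebebcda')
  6 → (8, 'cda')
  7 → (9, 'da')
  8 → (6, 'ebcda')
  9 → (4, 'ebebcda')
  10 → (3, 'eebebcda')

SA = [10, 2, 7, 5, 1, 0, 8, 9, 6, 4, 3]
i: (SA[i-1],SA[i]) lcp shared
  1: (10,2) 1 'a'
  2: (2,7) 0 ''
  3: (7,5) 1 'b'
  4: (5,1) 0 ''
  5: (1,0) 1 'c'
  6: (0,8) 1 'c'
  7: (8,9) 0 ''
  8: (9,6) 0 ''
  9: (6,4) 2 'eb'
  10: (4,3) 1 'e'

[0, 1, 0, 1, 0, 1, 1, 0, 0, 2, 1]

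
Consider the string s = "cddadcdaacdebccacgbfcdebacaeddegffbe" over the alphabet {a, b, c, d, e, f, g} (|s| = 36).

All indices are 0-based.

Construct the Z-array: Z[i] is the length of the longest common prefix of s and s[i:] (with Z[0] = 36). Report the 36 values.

Z[0]=36
i=1: outside box; Z[1]=0
i=2: outside box; Z[2]=0
i=3: outside box; Z[3]=0
i=4: outside box; Z[4]=0
i=5: outside box; Z[5]=2 scan→box=[5,7)
i=6: min(r-i=1, Z[1]=0)=0; Z[6]=0
i=7: outside box; Z[7]=0
i=8: outside box; Z[8]=0
i=9: outside box; Z[9]=2 scan→box=[9,11)
i=10: min(r-i=1, Z[1]=0)=0; Z[10]=0
i=11: outside box; Z[11]=0
i=12: outside box; Z[12]=0
i=13: outside box; Z[13]=1 scan→box=[13,14)
i=14: outside box; Z[14]=1 scan→box=[14,15)
i=15: outside box; Z[15]=0
i=16: outside box; Z[16]=1 scan→box=[16,17)
i=17: outside box; Z[17]=0
i=18: outside box; Z[18]=0
i=19: outside box; Z[19]=0
i=20: outside box; Z[20]=2 scan→box=[20,22)
i=21: min(r-i=1, Z[1]=0)=0; Z[21]=0
i=22: outside box; Z[22]=0
i=23: outside box; Z[23]=0
i=24: outside box; Z[24]=0
i=25: outside box; Z[25]=1 scan→box=[25,26)
i=26: outside box; Z[26]=0
i=27: outside box; Z[27]=0
i=28: outside box; Z[28]=0
i=29: outside box; Z[29]=0
i=30: outside box; Z[30]=0
i=31: outside box; Z[31]=0
i=32: outside box; Z[32]=0
i=33: outside box; Z[33]=0
i=34: outside box; Z[34]=0
i=35: outside box; Z[35]=0

[36, 0, 0, 0, 0, 2, 0, 0, 0, 2, 0, 0, 0, 1, 1, 0, 1, 0, 0, 0, 2, 0, 0, 0, 0, 1, 0, 0, 0, 0, 0, 0, 0, 0, 0, 0]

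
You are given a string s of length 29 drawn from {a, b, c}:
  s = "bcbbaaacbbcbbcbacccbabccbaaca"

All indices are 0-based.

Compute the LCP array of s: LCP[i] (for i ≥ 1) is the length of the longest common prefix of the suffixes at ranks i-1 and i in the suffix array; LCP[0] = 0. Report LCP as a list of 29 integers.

[0, 1, 2, 3, 1, 1, 2, 2, 0, 3, 2, 2, 1, 2, 4, 1, 3, 4, 2, 0, 1, 3, 3, 2, 3, 5, 1, 4, 2]

sorted suffixes:
  #0 SA[0]=28  'a'
  #1 SA[1]=4  'aaacbbcbbcbacccbabccbaaca'
  #2 SA[2]=25  'aaca'
  #3 SA[3]=5  'aacbbcbbcbacccbabccbaaca'
  #4 SA[4]=20  'abccbaaca'
  #5 SA[5]=26  'aca'
  #6 SA[6]=6  'acbbcbbcbacccbabccbaaca'
  #7 SA[7]=15  'acccbabccbaaca'
  #8 SA[8]=3  'baaacbbcbbcbacccbabccbaaca'
  #9 SA[9]=24  'baaca'
  #10 SA[10]=19  'babccbaaca'
  #11 SA[11]=14  'bacccbabccbaaca'
  #12 SA[12]=2  'bbaaacbbcbbcbacccbabccbaaca'
  #13 SA[13]=11  'bbcbacccbabccbaaca'
  #14 SA[14]=8  'bbcbbcbacccbabccbaaca'
  #15 SA[15]=12  'bcbacccbabccbaaca'
  #16 SA[16]=0  'bcbbaaacbbcbbcbacccbabccbaaca'
  #17 SA[17]=9  'bcbbcbacccbabccbaaca'
  #18 SA[18]=21  'bccbaaca'
  #19 SA[19]=27  'ca'
  #20 SA[20]=23  'cbaaca'
  #21 SA[21]=18  'cbabccbaaca'
  #22 SA[22]=13  'cbacccbabccbaaca'
  #23 SA[23]=1  'cbbaaacbbcbbcbacccbabccbaaca'
  #24 SA[24]=10  'cbbcbacccbabccbaaca'
  #25 SA[25]=7  'cbbcbbcbacccbabccbaaca'
  #26 SA[26]=22  'ccbaaca'
  #27 SA[27]=17  'ccbabccbaaca'
  #28 SA[28]=16  'cccbabccbaaca'

SA = [28, 4, 25, 5, 20, 26, 6, 15, 3, 24, 19, 14, 2, 11, 8, 12, 0, 9, 21, 27, 23, 18, 13, 1, 10, 7, 22, 17, 16]
rank  pair      lcp
   1  s[28:],s[4:]  1  'a'
   2  s[4:],s[25:]  2  'aa'
   3  s[25:],s[5:]  3  'aac'
   4  s[5:],s[20:]  1  'a'
   5  s[20:],s[26:]  1  'a'
   6  s[26:],s[6:]  2  'ac'
   7  s[6:],s[15:]  2  'ac'
   8  s[15:],s[3:]  0  ''
   9  s[3:],s[24:]  3  'baa'
  10  s[24:],s[19:]  2  'ba'
  11  s[19:],s[14:]  2  'ba'
  12  s[14:],s[2:]  1  'b'
  13  s[2:],s[11:]  2  'bb'
  14  s[11:],s[8:]  4  'bbcb'
  15  s[8:],s[12:]  1  'b'
  16  s[12:],s[0:]  3  'bcb'
  17  s[0:],s[9:]  4  'bcbb'
  18  s[9:],s[21:]  2  'bc'
  19  s[21:],s[27:]  0  ''
  20  s[27:],s[23:]  1  'c'
  21  s[23:],s[18:]  3  'cba'
  22  s[18:],s[13:]  3  'cba'
  23  s[13:],s[1:]  2  'cb'
  24  s[1:],s[10:]  3  'cbb'
  25  s[10:],s[7:]  5  'cbbcb'
  26  s[7:],s[22:]  1  'c'
  27  s[22:],s[17:]  4  'ccba'
  28  s[17:],s[16:]  2  'cc'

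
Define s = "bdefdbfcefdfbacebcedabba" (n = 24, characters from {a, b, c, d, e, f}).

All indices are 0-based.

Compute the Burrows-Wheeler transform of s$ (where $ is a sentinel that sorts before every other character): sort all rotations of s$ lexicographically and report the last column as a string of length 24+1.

rank  rotation                   last
    0  $bdefdbfcefdfbacebcedabba  a
    1  a$bdefdbfcefdfbacebcedabb  b
    2  abba$bdefdbfcefdfbacebced  d
    3  acebcedabba$bdefdbfcefdfb  b
    4  ba$bdefdbfcefdfbacebcedab  b
    5  bacebcedabba$bdefdbfcefdf  f
    6  bba$bdefdbfcefdfbacebceda  a
    7  bcedabba$bdefdbfcefdfbace  e
    8  bdefdbfcefdfbacebcedabba$  $
    9  bfcefdfbacebcedabba$bdefd  d
   10  cebcedabba$bdefdbfcefdfba  a
   11  cedabba$bdefdbfcefdfbaceb  b
   12  cefdfbacebcedabba$bdefdbf  f
   13  dabba$bdefdbfcefdfbacebce  e
   14  dbfcefdfbacebcedabba$bdef  f
   15  defdbfcefdfbacebcedabba$b  b
   16  dfbacebcedabba$bdefdbfcef  f
   17  ebcedabba$bdefdbfcefdfbac  c
   18  edabba$bdefdbfcefdfbacebc  c
   19  efdbfcefdfbacebcedabba$bd  d
   20  efdfbacebcedabba$bdefdbfc  c
   21  fbacebcedabba$bdefdbfcefd  d
   22  fcefdfbacebcedabba$bdefdb  b
   23  fdbfcefdfbacebcedabba$bde  e
   24  fdfbacebcedabba$bdefdbfce  e

abdbbfae$dabfefbfccdcdbee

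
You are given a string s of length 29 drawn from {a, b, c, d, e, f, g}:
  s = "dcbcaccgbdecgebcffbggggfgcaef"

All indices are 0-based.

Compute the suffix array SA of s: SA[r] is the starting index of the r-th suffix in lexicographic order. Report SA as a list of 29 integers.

[4, 26, 2, 14, 8, 18, 3, 25, 1, 5, 15, 6, 11, 0, 9, 13, 10, 27, 28, 17, 16, 23, 7, 24, 12, 22, 21, 20, 19]

sorted suffixes:
  #0 SA[0]=4  'accgbdecgebcffbggggfgcaef'
  #1 SA[1]=26  'aef'
  #2 SA[2]=2  'bcaccgbdecgebcffbggggfgcaef'
  #3 SA[3]=14  'bcffbggggfgcaef'
  #4 SA[4]=8  'bdecgebcffbggggfgcaef'
  #5 SA[5]=18  'bggggfgcaef'
  #6 SA[6]=3  'caccgbdecgebcffbggggfgcaef'
  #7 SA[7]=25  'caef'
  #8 SA[8]=1  'cbcaccgbdecgebcffbggggfgcaef'
  #9 SA[9]=5  'ccgbdecgebcffbggggfgcaef'
  #10 SA[10]=15  'cffbggggfgcaef'
  #11 SA[11]=6  'cgbdecgebcffbggggfgcaef'
  #12 SA[12]=11  'cgebcffbggggfgcaef'
  #13 SA[13]=0  'dcbcaccgbdecgebcffbggggfgcaef'
  #14 SA[14]=9  'decgebcffbggggfgcaef'
  #15 SA[15]=13  'ebcffbggggfgcaef'
  #16 SA[16]=10  'ecgebcffbggggfgcaef'
  #17 SA[17]=27  'ef'
  #18 SA[18]=28  'f'
  #19 SA[19]=17  'fbggggfgcaef'
  #20 SA[20]=16  'ffbggggfgcaef'
  #21 SA[21]=23  'fgcaef'
  #22 SA[22]=7  'gbdecgebcffbggggfgcaef'
  #23 SA[23]=24  'gcaef'
  #24 SA[24]=12  'gebcffbggggfgcaef'
  #25 SA[25]=22  'gfgcaef'
  #26 SA[26]=21  'ggfgcaef'
  #27 SA[27]=20  'gggfgcaef'
  #28 SA[28]=19  'ggggfgcaef'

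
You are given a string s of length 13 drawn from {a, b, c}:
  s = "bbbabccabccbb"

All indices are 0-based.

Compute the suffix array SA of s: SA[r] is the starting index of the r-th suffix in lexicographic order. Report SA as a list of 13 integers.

sorted suffixes:
  #0 SA[0]=3  'abccabccbb'
  #1 SA[1]=7  'abccbb'
  #2 SA[2]=12  'b'
  #3 SA[3]=2  'babccabccbb'
  #4 SA[4]=11  'bb'
  #5 SA[5]=1  'bbabccabccbb'
  #6 SA[6]=0  'bbbabccabccbb'
  #7 SA[7]=4  'bccabccbb'
  #8 SA[8]=8  'bccbb'
  #9 SA[9]=6  'cabccbb'
  #10 SA[10]=10  'cbb'
  #11 SA[11]=5  'ccabccbb'
  #12 SA[12]=9  'ccbb'

[3, 7, 12, 2, 11, 1, 0, 4, 8, 6, 10, 5, 9]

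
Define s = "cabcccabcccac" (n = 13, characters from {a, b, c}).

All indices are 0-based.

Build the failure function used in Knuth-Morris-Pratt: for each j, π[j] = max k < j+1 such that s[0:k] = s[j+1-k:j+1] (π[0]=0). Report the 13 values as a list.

[0, 0, 0, 1, 1, 1, 2, 3, 4, 5, 6, 7, 1]

π[0] = 0
j=1 s[j]='a': π[1]=0 (border '')
j=2 s[j]='b': π[2]=0 (border '')
j=3 s[j]='c': π[3]=1 (border 'c')
j=4 s[j]='c': k: 1→0; π[4]=1 (border 'c')
j=5 s[j]='c': k: 1→0; π[5]=1 (border 'c')
j=6 s[j]='a': π[6]=2 (border 'ca')
j=7 s[j]='b': π[7]=3 (border 'cab')
j=8 s[j]='c': π[8]=4 (border 'cabc')
j=9 s[j]='c': π[9]=5 (border 'cabcc')
j=10 s[j]='c': π[10]=6 (border 'cabccc')
j=11 s[j]='a': π[11]=7 (border 'cabccca')
j=12 s[j]='c': k: 7→2→0; π[12]=1 (border 'c')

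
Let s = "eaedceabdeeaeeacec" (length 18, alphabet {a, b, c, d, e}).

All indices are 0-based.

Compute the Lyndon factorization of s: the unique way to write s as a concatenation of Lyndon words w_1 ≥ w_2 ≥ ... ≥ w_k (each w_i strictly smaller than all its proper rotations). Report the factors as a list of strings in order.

["e", "aedce", "abdeeaeeacec"]

emit factor 1: 'e' (i=0, period=1)
emit factor 2: 'aedce' (i=1, period=5)
emit factor 3: 'abdeeaeeacec' (i=6, period=12)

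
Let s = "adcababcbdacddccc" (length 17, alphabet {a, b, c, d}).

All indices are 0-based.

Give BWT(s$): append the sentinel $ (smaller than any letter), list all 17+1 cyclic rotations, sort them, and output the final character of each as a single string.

ccbd$aaccdbcdabadc

rank  rotation            last
    0  $adcababcbdacddccc  c
    1  ababcbdacddccc$adc  c
    2  abcbdacddccc$adcab  b
    3  acddccc$adcababcbd  d
    4  adcababcbdacddccc$  $
    5  babcbdacddccc$adca  a
    6  bcbdacddccc$adcaba  a
    7  bdacddccc$adcababc  c
    8  c$adcababcbdacddcc  c
    9  cababcbdacddccc$ad  d
   10  cbdacddccc$adcabab  b
   11  cc$adcababcbdacddc  c
   12  ccc$adcababcbdacdd  d
   13  cddccc$adcababcbda  a
   14  dacddccc$adcababcb  b
   15  dcababcbdacddccc$a  a
   16  dccc$adcababcbdacd  d
   17  ddccc$adcababcbdac  c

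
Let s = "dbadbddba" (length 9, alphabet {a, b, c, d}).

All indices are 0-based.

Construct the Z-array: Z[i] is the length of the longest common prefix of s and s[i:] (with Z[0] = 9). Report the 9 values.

Z[0]=9
i=1: outside box; Z[1]=0
i=2: outside box; Z[2]=0
i=3: outside box; Z[3]=2 grow→box=[3,5)
i=4: min(r-i=1, Z[1]=0)=0; Z[4]=0
i=5: outside box; Z[5]=1 grow→box=[5,6)
i=6: outside box; Z[6]=3 grow→box=[6,9)
i=7: min(r-i=2, Z[1]=0)=0; Z[7]=0
i=8: min(r-i=1, Z[2]=0)=0; Z[8]=0

[9, 0, 0, 2, 0, 1, 3, 0, 0]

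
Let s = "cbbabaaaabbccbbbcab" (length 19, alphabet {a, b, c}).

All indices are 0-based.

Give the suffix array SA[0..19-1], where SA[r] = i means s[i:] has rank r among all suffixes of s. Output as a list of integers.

[5, 6, 7, 17, 3, 8, 18, 4, 2, 1, 13, 14, 9, 15, 10, 16, 0, 12, 11]

sorted suffixes:
  #0 SA[0]=5  'aaaabbccbbbcab'
  #1 SA[1]=6  'aaabbccbbbcab'
  #2 SA[2]=7  'aabbccbbbcab'
  #3 SA[3]=17  'ab'
  #4 SA[4]=3  'abaaaabbccbbbcab'
  #5 SA[5]=8  'abbccbbbcab'
  #6 SA[6]=18  'b'
  #7 SA[7]=4  'baaaabbccbbbcab'
  #8 SA[8]=2  'babaaaabbccbbbcab'
  #9 SA[9]=1  'bbabaaaabbccbbbcab'
  #10 SA[10]=13  'bbbcab'
  #11 SA[11]=14  'bbcab'
  #12 SA[12]=9  'bbccbbbcab'
  #13 SA[13]=15  'bcab'
  #14 SA[14]=10  'bccbbbcab'
  #15 SA[15]=16  'cab'
  #16 SA[16]=0  'cbbabaaaabbccbbbcab'
  #17 SA[17]=12  'cbbbcab'
  #18 SA[18]=11  'ccbbbcab'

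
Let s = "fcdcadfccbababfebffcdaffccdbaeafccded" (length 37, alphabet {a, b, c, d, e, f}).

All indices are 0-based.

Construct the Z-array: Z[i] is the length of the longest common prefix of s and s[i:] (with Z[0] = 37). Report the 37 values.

[37, 0, 0, 0, 0, 0, 2, 0, 0, 0, 0, 0, 0, 0, 1, 0, 0, 1, 3, 0, 0, 0, 1, 2, 0, 0, 0, 0, 0, 0, 0, 2, 0, 0, 0, 0, 0]

Z[0]=37
i=1: fresh scan; Z[1]=0
i=2: fresh scan; Z[2]=0
i=3: fresh scan; Z[3]=0
i=4: fresh scan; Z[4]=0
i=5: fresh scan; Z[5]=0
i=6: fresh scan; Z[6]=2 extend→box=[6,8)
i=7: min(r-i=1, Z[1]=0)=0; Z[7]=0
i=8: fresh scan; Z[8]=0
i=9: fresh scan; Z[9]=0
i=10: fresh scan; Z[10]=0
i=11: fresh scan; Z[11]=0
i=12: fresh scan; Z[12]=0
i=13: fresh scan; Z[13]=0
i=14: fresh scan; Z[14]=1 extend→box=[14,15)
i=15: fresh scan; Z[15]=0
i=16: fresh scan; Z[16]=0
i=17: fresh scan; Z[17]=1 extend→box=[17,18)
i=18: fresh scan; Z[18]=3 extend→box=[18,21)
i=19: min(r-i=2, Z[1]=0)=0; Z[19]=0
i=20: min(r-i=1, Z[2]=0)=0; Z[20]=0
i=21: fresh scan; Z[21]=0
i=22: fresh scan; Z[22]=1 extend→box=[22,23)
i=23: fresh scan; Z[23]=2 extend→box=[23,25)
i=24: min(r-i=1, Z[1]=0)=0; Z[24]=0
i=25: fresh scan; Z[25]=0
i=26: fresh scan; Z[26]=0
i=27: fresh scan; Z[27]=0
i=28: fresh scan; Z[28]=0
i=29: fresh scan; Z[29]=0
i=30: fresh scan; Z[30]=0
i=31: fresh scan; Z[31]=2 extend→box=[31,33)
i=32: min(r-i=1, Z[1]=0)=0; Z[32]=0
i=33: fresh scan; Z[33]=0
i=34: fresh scan; Z[34]=0
i=35: fresh scan; Z[35]=0
i=36: fresh scan; Z[36]=0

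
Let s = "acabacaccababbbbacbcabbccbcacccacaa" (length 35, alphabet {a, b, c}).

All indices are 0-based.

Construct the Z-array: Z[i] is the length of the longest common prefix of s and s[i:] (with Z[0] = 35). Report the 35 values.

[35, 0, 1, 0, 3, 0, 2, 0, 0, 1, 0, 1, 0, 0, 0, 0, 2, 0, 0, 0, 1, 0, 0, 0, 0, 0, 0, 2, 0, 0, 0, 3, 0, 1, 1]

Z[0]=35
i=1: i≥r, start 0; Z[1]=0
i=2: i≥r, start 0; Z[2]=1 grow→box=[2,3)
i=3: i≥r, start 0; Z[3]=0
i=4: i≥r, start 0; Z[4]=3 grow→box=[4,7)
i=5: min(r-i=2, Z[1]=0)=0; Z[5]=0
i=6: min(r-i=1, Z[2]=1)=1; Z[6]=2 grow→box=[6,8)
i=7: min(r-i=1, Z[1]=0)=0; Z[7]=0
i=8: i≥r, start 0; Z[8]=0
i=9: i≥r, start 0; Z[9]=1 grow→box=[9,10)
i=10: i≥r, start 0; Z[10]=0
i=11: i≥r, start 0; Z[11]=1 grow→box=[11,12)
i=12: i≥r, start 0; Z[12]=0
i=13: i≥r, start 0; Z[13]=0
i=14: i≥r, start 0; Z[14]=0
i=15: i≥r, start 0; Z[15]=0
i=16: i≥r, start 0; Z[16]=2 grow→box=[16,18)
i=17: min(r-i=1, Z[1]=0)=0; Z[17]=0
i=18: i≥r, start 0; Z[18]=0
i=19: i≥r, start 0; Z[19]=0
i=20: i≥r, start 0; Z[20]=1 grow→box=[20,21)
i=21: i≥r, start 0; Z[21]=0
i=22: i≥r, start 0; Z[22]=0
i=23: i≥r, start 0; Z[23]=0
i=24: i≥r, start 0; Z[24]=0
i=25: i≥r, start 0; Z[25]=0
i=26: i≥r, start 0; Z[26]=0
i=27: i≥r, start 0; Z[27]=2 grow→box=[27,29)
i=28: min(r-i=1, Z[1]=0)=0; Z[28]=0
i=29: i≥r, start 0; Z[29]=0
i=30: i≥r, start 0; Z[30]=0
i=31: i≥r, start 0; Z[31]=3 grow→box=[31,34)
i=32: min(r-i=2, Z[1]=0)=0; Z[32]=0
i=33: min(r-i=1, Z[2]=1)=1; Z[33]=1
i=34: i≥r, start 0; Z[34]=1 grow→box=[34,35)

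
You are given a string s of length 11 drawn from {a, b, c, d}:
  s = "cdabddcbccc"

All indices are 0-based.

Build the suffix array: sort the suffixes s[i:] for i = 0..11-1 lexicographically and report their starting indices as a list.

sorted suffixes:
  #0 SA[0]=2  'abddcbccc'
  #1 SA[1]=7  'bccc'
  #2 SA[2]=3  'bddcbccc'
  #3 SA[3]=10  'c'
  #4 SA[4]=6  'cbccc'
  #5 SA[5]=9  'cc'
  #6 SA[6]=8  'ccc'
  #7 SA[7]=0  'cdabddcbccc'
  #8 SA[8]=1  'dabddcbccc'
  #9 SA[9]=5  'dcbccc'
  #10 SA[10]=4  'ddcbccc'

[2, 7, 3, 10, 6, 9, 8, 0, 1, 5, 4]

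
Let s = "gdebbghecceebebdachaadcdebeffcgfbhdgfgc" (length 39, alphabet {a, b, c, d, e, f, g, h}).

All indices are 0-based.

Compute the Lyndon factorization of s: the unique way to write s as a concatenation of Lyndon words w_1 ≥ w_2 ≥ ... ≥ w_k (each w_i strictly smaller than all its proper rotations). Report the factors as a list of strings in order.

emit factor 1: 'g' (i=0, period=1)
emit factor 2: 'de' (i=1, period=2)
emit factor 3: 'bbghecceebebd' (i=3, period=13)
emit factor 4: 'ach' (i=16, period=3)
emit factor 5: 'aadcdebeffcgfbhdgfgc' (i=19, period=20)

["g", "de", "bbghecceebebd", "ach", "aadcdebeffcgfbhdgfgc"]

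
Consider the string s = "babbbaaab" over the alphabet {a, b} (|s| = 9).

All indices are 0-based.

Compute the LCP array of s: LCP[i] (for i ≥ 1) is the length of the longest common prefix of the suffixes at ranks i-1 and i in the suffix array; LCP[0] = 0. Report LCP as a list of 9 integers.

[0, 2, 1, 2, 0, 1, 2, 1, 2]

sorted suffixes:
  #0 SA[0]=5  'aaab'
  #1 SA[1]=6  'aab'
  #2 SA[2]=7  'ab'
  #3 SA[3]=1  'abbbaaab'
  #4 SA[4]=8  'b'
  #5 SA[5]=4  'baaab'
  #6 SA[6]=0  'babbbaaab'
  #7 SA[7]=3  'bbaaab'
  #8 SA[8]=2  'bbbaaab'

SA = [5, 6, 7, 1, 8, 4, 0, 3, 2]
[i] adj suffixes → lcp
  [1] 5/6 → 2 ('aa')
  [2] 6/7 → 1 ('a')
  [3] 7/1 → 2 ('ab')
  [4] 1/8 → 0 ('')
  [5] 8/4 → 1 ('b')
  [6] 4/0 → 2 ('ba')
  [7] 0/3 → 1 ('b')
  [8] 3/2 → 2 ('bb')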